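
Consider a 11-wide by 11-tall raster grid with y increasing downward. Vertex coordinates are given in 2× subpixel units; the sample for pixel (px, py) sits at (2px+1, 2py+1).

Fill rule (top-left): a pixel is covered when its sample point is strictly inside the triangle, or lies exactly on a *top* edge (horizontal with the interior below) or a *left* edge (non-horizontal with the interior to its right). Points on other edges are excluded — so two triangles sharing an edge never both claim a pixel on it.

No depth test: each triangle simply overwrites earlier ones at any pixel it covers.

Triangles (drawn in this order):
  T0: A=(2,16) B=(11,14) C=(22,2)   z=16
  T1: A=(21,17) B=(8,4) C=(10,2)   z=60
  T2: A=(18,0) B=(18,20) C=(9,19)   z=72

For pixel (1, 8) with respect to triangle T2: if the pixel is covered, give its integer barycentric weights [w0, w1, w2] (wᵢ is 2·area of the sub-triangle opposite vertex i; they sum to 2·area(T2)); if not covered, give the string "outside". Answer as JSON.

T0:
  2·area = 86  (B↔C swapped to make it positive)
  edge (2, 16)→(22, 2): d=(20,-14) top-left  bias=+0
  edge (22, 2)→(11, 14): d=(-11,12) right/bottom  bias=-1
  edge (11, 14)→(2, 16): d=(-9,2) right/bottom  bias=-1
    (10,1)@(21, 3): e=[6,1,79] → #
    (9,2)@(19, 5): e=[18,3,65] → #
    (10,2)@(21, 5): e=[46,-21,61] → ·
    (7,3)@(15, 7): e=[2,29,55] → #
    (8,3)@(17, 7): e=[30,5,51] → #
    (9,3)@(19, 7): e=[58,-19,47] → ·
    (6,4)@(13, 9): e=[14,31,41] → #
    (8,4)@(17, 9): e=[70,-17,33] → ·
    (5,5)@(11, 11): e=[26,33,27] → #
    (7,5)@(15, 11): e=[82,-15,19] → ·
    (3,6)@(7, 13): e=[10,59,17] → #
    (4,6)@(9, 13): e=[38,35,13] → #
  covered (12 px):
    · · · · · · · · · · ·
    · · · · · · · · · · #
    · · · · · · · · · # ·
    · · · · · · · # # · ·
    · · · · · · # # · · ·
    · · · · · # # · · · ·
    · · · # # # · · · · ·
    · · # · · · · · · · ·
    · · · · · · · · · · ·
    · · · · · · · · · · ·
    · · · · · · · · · · ·
T1:
  2·area = 52
  edge (21, 17)→(8, 4): d=(-13,-13) top-left  bias=+0
  edge (8, 4)→(10, 2): d=(2,-2) top-left  bias=+0
  edge (10, 2)→(21, 17): d=(11,15) right/bottom  bias=-1
    (2,0)@(5, 1): e=[0,-12,64] → ·  [on edge]
    (5,0)@(11, 1): e=[78,0,-26] → ·  [on edge]
    (3,1)@(7, 3): e=[0,-4,56] → ·  [on edge]
    (4,1)@(9, 3): e=[26,0,26] → #  [on edge]
    (5,1)@(11, 3): e=[52,4,-4] → ·
    (3,2)@(7, 5): e=[-26,0,78] → ·  [on edge]
    (4,2)@(9, 5): e=[0,4,48] → #  [on edge]
    (5,2)@(11, 5): e=[26,8,18] → #
    (6,2)@(13, 5): e=[52,12,-12] → ·
    (2,3)@(5, 7): e=[-78,0,130] → ·  [on edge]
    (4,3)@(9, 7): e=[-26,8,70] → ·
    (5,3)@(11, 7): e=[0,12,40] → #  [on edge]
    (1,4)@(3, 9): e=[-130,0,182] → ·  [on edge]
    (6,4)@(13, 9): e=[0,20,32] → #  [on edge]
    (0,5)@(1, 11): e=[-182,0,234] → ·  [on edge]
    (7,5)@(15, 11): e=[0,28,24] → #  [on edge]
    (8,6)@(17, 13): e=[0,36,16] → #  [on edge]
    (9,7)@(19, 15): e=[0,44,8] → #  [on edge]
    (10,8)@(21, 17): e=[0,52,0] → ·  [on edge]
  covered (10 px):
    · · · · · · · · · · ·
    · · · · # · · · · · ·
    · · · · # # · · · · ·
    · · · · · # # · · · ·
    · · · · · · # # · · ·
    · · · · · · · # · · ·
    · · · · · · · · # · ·
    · · · · · · · · · # ·
    · · · · · · · · · · ·
    · · · · · · · · · · ·
    · · · · · · · · · · ·
T2:
  2·area = 180
  edge (18, 0)→(18, 20): d=(0,20) right/bottom  bias=-1
  edge (18, 20)→(9, 19): d=(-9,-1) top-left  bias=+0
  edge (9, 19)→(18, 0): d=(9,-19) top-left  bias=+0
    (8,1)@(17, 3): e=[20,152,8] → #
    (9,1)@(19, 3): e=[-20,154,46] → ·
    (8,2)@(17, 5): e=[20,134,26] → #
    (9,2)@(19, 5): e=[-20,136,64] → ·
    (7,3)@(15, 7): e=[60,114,6] → #
    (9,3)@(19, 7): e=[-20,118,82] → ·
    (7,4)@(15, 9): e=[60,96,24] → #
    (9,4)@(19, 9): e=[-20,100,100] → ·
    (6,5)@(13, 11): e=[100,76,4] → #
    (9,5)@(19, 11): e=[-20,82,118] → ·
    (6,6)@(13, 13): e=[100,58,22] → #
    (9,6)@(19, 13): e=[-20,64,136] → ·
    (4,9)@(9, 19): e=[180,0,0] → #  [on edge]
  covered (25 px):
    · · · · · · · · · · ·
    · · · · · · · · # · ·
    · · · · · · · · # · ·
    · · · · · · · # # · ·
    · · · · · · · # # · ·
    · · · · · · # # # · ·
    · · · · · · # # # · ·
    · · · · · # # # # · ·
    · · · · · # # # # · ·
    · · · · # # # # # · ·
    · · · · · · · · · · ·

Final: "outside"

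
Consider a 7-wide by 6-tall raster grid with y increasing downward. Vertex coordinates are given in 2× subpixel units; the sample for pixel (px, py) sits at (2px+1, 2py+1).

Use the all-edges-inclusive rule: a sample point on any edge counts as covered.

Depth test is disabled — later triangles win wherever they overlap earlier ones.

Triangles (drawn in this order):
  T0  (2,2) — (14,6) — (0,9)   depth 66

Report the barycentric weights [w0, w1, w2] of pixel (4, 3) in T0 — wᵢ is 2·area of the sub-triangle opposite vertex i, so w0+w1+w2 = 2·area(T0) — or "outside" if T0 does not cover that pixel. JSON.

T0:
  2·area = 92
  edge (2, 2)→(14, 6): d=(12,4) inclusive
  edge (14, 6)→(0, 9): d=(-14,3) inclusive
  edge (0, 9)→(2, 2): d=(2,-7) inclusive
    (1,1)@(3, 3): e=[8,75,9] → █
    (2,1)@(5, 3): e=[0,69,23] → █  [on edge]
    (3,1)@(7, 3): e=[-8,63,37] → ·
    (1,2)@(3, 5): e=[32,47,13] → █
    (3,2)@(7, 5): e=[16,35,41] → █
    (4,2)@(9, 5): e=[8,29,55] → █
    (5,2)@(11, 5): e=[0,23,69] → █  [on edge]
    (6,2)@(13, 5): e=[-8,17,83] → ·
    (0,3)@(1, 7): e=[64,25,3] → █
    (5,3)@(11, 7): e=[24,-5,73] → ·
    (0,4)@(1, 9): e=[88,-3,7] → ·
    (1,4)@(3, 9): e=[80,-9,21] → ·
  covered (12 px):
    · · · · · · ·
    · █ █ · · · ·
    · █ █ █ █ █ ·
    █ █ █ █ █ · ·
    · · · · · · ·
    · · · · · · ·

Answer: [1,59,32]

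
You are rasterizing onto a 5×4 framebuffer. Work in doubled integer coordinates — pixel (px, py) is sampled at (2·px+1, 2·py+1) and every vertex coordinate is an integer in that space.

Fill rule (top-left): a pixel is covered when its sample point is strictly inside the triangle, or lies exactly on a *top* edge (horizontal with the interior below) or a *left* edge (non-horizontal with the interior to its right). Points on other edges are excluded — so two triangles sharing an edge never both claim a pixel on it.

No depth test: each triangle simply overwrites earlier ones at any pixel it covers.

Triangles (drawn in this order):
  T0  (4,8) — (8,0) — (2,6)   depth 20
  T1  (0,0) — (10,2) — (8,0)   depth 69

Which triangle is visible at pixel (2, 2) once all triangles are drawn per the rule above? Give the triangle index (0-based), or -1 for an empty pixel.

T0:
  2·area = 24  (B↔C swapped to make it positive)
  edge (4, 8)→(2, 6): d=(-2,-2) top-left  bias=+0
  edge (2, 6)→(8, 0): d=(6,-6) top-left  bias=+0
  edge (8, 0)→(4, 8): d=(-4,8) right/bottom  bias=-1
    (3,0)@(7, 1): e=[20,0,4] → X  [on edge]
    (4,0)@(9, 1): e=[24,12,-12] → .
    (2,1)@(5, 3): e=[12,0,12] → X  [on edge]
    (3,1)@(7, 3): e=[16,12,-4] → .
    (0,2)@(1, 5): e=[0,-12,36] → .  [on edge]
    (1,2)@(3, 5): e=[4,0,20] → X  [on edge]
    (3,2)@(7, 5): e=[12,24,-12] → .
    (0,3)@(1, 7): e=[-4,0,28] → .  [on edge]
    (1,3)@(3, 7): e=[0,12,12] → X  [on edge]
    (2,3)@(5, 7): e=[4,24,-4] → .
  covered (5 px):
    . . . X .
    . . X . .
    . X X . .
    . X . . .
T1:
  2·area = 16  (B↔C swapped to make it positive)
  edge (0, 0)→(8, 0): d=(8,0) top-left  bias=+0
  edge (8, 0)→(10, 2): d=(2,2) right/bottom  bias=-1
  edge (10, 2)→(0, 0): d=(-10,-2) top-left  bias=+0
    (2,0)@(5, 1): e=[8,8,0] → X  [on edge]
    (3,0)@(7, 1): e=[8,4,4] → X
    (4,0)@(9, 1): e=[8,0,8] → .  [on edge]
    (2,1)@(5, 3): e=[24,12,-20] → .
    (3,1)@(7, 3): e=[24,8,-16] → .
  covered (2 px):
    . . X X .
    . . . . .
    . . . . .
    . . . . .

Z-buffer (winner per pixel, '.' = empty):
  . . 1 1 .
  . . 0 . .
  . 0 0 . .
  . 0 . . .

Result: 0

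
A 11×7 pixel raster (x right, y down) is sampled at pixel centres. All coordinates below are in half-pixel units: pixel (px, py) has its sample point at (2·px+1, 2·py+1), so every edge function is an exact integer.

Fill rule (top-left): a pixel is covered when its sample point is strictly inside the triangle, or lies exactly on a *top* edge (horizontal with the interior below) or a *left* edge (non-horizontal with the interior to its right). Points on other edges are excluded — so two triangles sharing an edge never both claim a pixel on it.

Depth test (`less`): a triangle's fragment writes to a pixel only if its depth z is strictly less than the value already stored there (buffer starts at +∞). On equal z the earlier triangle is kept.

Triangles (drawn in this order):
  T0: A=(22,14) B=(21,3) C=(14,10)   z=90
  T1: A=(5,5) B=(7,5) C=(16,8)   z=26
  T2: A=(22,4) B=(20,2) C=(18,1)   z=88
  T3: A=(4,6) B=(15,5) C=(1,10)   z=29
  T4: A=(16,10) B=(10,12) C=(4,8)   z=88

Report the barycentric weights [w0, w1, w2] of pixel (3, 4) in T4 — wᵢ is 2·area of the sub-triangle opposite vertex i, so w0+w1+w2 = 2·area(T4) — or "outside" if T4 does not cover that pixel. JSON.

T0:
  2·area = 84  (B↔C swapped to make it positive)
  edge (22, 14)→(14, 10): d=(-8,-4) top-left  bias=+0
  edge (14, 10)→(21, 3): d=(7,-7) top-left  bias=+0
  edge (21, 3)→(22, 14): d=(1,11) right/bottom  bias=-1
    (10,1)@(21, 3): e=[84,0,0] → .  [on edge]
    (9,2)@(19, 5): e=[60,0,24] → X  [on edge]
    (10,2)@(21, 5): e=[68,14,2] → X
    (8,3)@(17, 7): e=[36,0,48] → X  [on edge]
    (7,4)@(15, 9): e=[12,0,72] → X  [on edge]
    (6,5)@(13, 11): e=[-12,0,96] → .  [on edge]
    (7,5)@(15, 11): e=[-4,14,74] → .
    (8,5)@(17, 11): e=[4,28,52] → X
    (5,6)@(11, 13): e=[-36,0,120] → .  [on edge]
    (8,6)@(17, 13): e=[-12,42,54] → .
    (9,6)@(19, 13): e=[-4,56,32] → .
    (10,6)@(21, 13): e=[4,70,10] → X
  covered (13 px):
    . . . . . . . . . . .
    . . . . . . . . . . .
    . . . . . . . . . X X
    . . . . . . . . X X X
    . . . . . . . X X X X
    . . . . . . . . X X X
    . . . . . . . . . . X
T1:
  2·area = 6
  edge (5, 5)→(7, 5): d=(2,0) top-left  bias=+0
  edge (7, 5)→(16, 8): d=(9,3) right/bottom  bias=-1
  edge (16, 8)→(5, 5): d=(-11,-3) top-left  bias=+0
    (0,1)@(1, 3): e=[-4,0,10] → .  [on edge]
    (0,2)@(1, 5): e=[0,18,-12] → .  [on edge]
    (1,2)@(3, 5): e=[0,12,-6] → .  [on edge]
    (2,2)@(5, 5): e=[0,6,0] → X  [on edge]
    (3,2)@(7, 5): e=[0,0,6] → .  [on edge]
    (4,2)@(9, 5): e=[0,-6,12] → .  [on edge]
    (5,2)@(11, 5): e=[0,-12,18] → .  [on edge]
    (6,2)@(13, 5): e=[0,-18,24] → .  [on edge]
    (7,2)@(15, 5): e=[0,-24,30] → .  [on edge]
    (8,2)@(17, 5): e=[0,-30,36] → .  [on edge]
    (9,2)@(19, 5): e=[0,-36,42] → .  [on edge]
    (10,2)@(21, 5): e=[0,-42,48] → .  [on edge]
    (6,3)@(13, 7): e=[4,0,2] → .  [on edge]
    (9,4)@(19, 9): e=[8,0,-2] → .  [on edge]
  covered (1 px):
    . . . . . . . . . . .
    . . . . . . . . . . .
    . . X . . . . . . . .
    . . . . . . . . . . .
    . . . . . . . . . . .
    . . . . . . . . . . .
    . . . . . . . . . . .
T2:
  2·area = 2  (B↔C swapped to make it positive)
  edge (22, 4)→(18, 1): d=(-4,-3) top-left  bias=+0
  edge (18, 1)→(20, 2): d=(2,1) right/bottom  bias=-1
  edge (20, 2)→(22, 4): d=(2,2) right/bottom  bias=-1
    (9,0)@(19, 1): e=[3,-1,0] → .  [on edge]
    (10,1)@(21, 3): e=[1,1,0] → .  [on edge]
  covered (0 px):
    . . . . . . . . . . .
    . . . . . . . . . . .
    . . . . . . . . . . .
    . . . . . . . . . . .
    . . . . . . . . . . .
    . . . . . . . . . . .
    . . . . . . . . . . .
T3:
  2·area = 41
  edge (4, 6)→(15, 5): d=(11,-1) top-left  bias=+0
  edge (15, 5)→(1, 10): d=(-14,5) right/bottom  bias=-1
  edge (1, 10)→(4, 6): d=(3,-4) top-left  bias=+0
    (7,2)@(15, 5): e=[0,0,41] → .  [on edge]
    (2,3)@(5, 7): e=[12,22,7] → X
    (3,3)@(7, 7): e=[14,12,15] → X
    (4,3)@(9, 7): e=[16,2,23] → X
    (5,3)@(11, 7): e=[18,-8,31] → .
    (1,4)@(3, 9): e=[32,4,5] → X
    (2,4)@(5, 9): e=[34,-6,13] → .
    (3,4)@(7, 9): e=[36,-16,21] → .
    (4,4)@(9, 9): e=[38,-26,29] → .
    (1,5)@(3, 11): e=[54,-24,11] → .
  covered (4 px):
    . . . . . . . . . . .
    . . . . . . . . . . .
    . . . . . . . . . . .
    . . X X X . . . . . .
    . X . . . . . . . . .
    . . . . . . . . . . .
    . . . . . . . . . . .
T4:
  2·area = 36
  edge (16, 10)→(10, 12): d=(-6,2) right/bottom  bias=-1
  edge (10, 12)→(4, 8): d=(-6,-4) top-left  bias=+0
  edge (4, 8)→(16, 10): d=(12,2) right/bottom  bias=-1
    (3,4)@(7, 9): e=[24,6,6] → X
    (4,4)@(9, 9): e=[20,14,2] → X
    (5,4)@(11, 9): e=[16,22,-2] → .
    (9,4)@(19, 9): e=[0,54,-18] → .  [on edge]
    (3,5)@(7, 11): e=[12,-6,30] → .
    (4,5)@(9, 11): e=[8,2,26] → X
    (5,5)@(11, 11): e=[4,10,22] → X
    (6,5)@(13, 11): e=[0,18,18] → .  [on edge]
    (3,6)@(7, 13): e=[0,-18,54] → .  [on edge]
    (4,6)@(9, 13): e=[-4,-10,50] → .
    (5,6)@(11, 13): e=[-8,-2,46] → .
  covered (4 px):
    . . . . . . . . . . .
    . . . . . . . . . . .
    . . . . . . . . . . .
    . . . . . . . . . . .
    . . . X X . . . . . .
    . . . . X X . . . . .
    . . . . . . . . . . .

Result: [6,6,24]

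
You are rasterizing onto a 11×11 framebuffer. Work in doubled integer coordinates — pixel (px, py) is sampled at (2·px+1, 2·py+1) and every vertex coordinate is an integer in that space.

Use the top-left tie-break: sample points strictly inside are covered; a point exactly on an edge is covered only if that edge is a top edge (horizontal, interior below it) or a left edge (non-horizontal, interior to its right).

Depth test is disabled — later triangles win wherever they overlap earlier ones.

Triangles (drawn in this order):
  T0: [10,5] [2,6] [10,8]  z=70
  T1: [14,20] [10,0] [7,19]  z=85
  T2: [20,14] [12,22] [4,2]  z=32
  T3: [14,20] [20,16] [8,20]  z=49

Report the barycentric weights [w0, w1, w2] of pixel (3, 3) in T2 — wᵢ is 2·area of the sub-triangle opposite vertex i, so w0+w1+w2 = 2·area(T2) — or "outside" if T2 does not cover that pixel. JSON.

T0:
  2·area = 24  (B↔C swapped to make it positive)
  edge (10, 5)→(10, 8): d=(0,3) right/bottom  bias=-1
  edge (10, 8)→(2, 6): d=(-8,-2) top-left  bias=+0
  edge (2, 6)→(10, 5): d=(8,-1) top-left  bias=+0
    (3,3)@(7, 7): e=[9,2,13] → #
    (4,3)@(9, 7): e=[3,6,15] → #
    (5,3)@(11, 7): e=[-3,10,17] → ·
    (3,4)@(7, 9): e=[9,-14,29] → ·
    (4,4)@(9, 9): e=[3,-10,31] → ·
  covered (2 px):
    · · · · · · · · · · ·
    · · · · · · · · · · ·
    · · · · · · · · · · ·
    · · · # # · · · · · ·
    · · · · · · · · · · ·
    · · · · · · · · · · ·
    · · · · · · · · · · ·
    · · · · · · · · · · ·
    · · · · · · · · · · ·
    · · · · · · · · · · ·
    · · · · · · · · · · ·
T1:
  2·area = 136  (B↔C swapped to make it positive)
  edge (14, 20)→(7, 19): d=(-7,-1) top-left  bias=+0
  edge (7, 19)→(10, 0): d=(3,-19) top-left  bias=+0
  edge (10, 0)→(14, 20): d=(4,20) right/bottom  bias=-1
    (5,2)@(11, 5): e=[102,34,0] → ·  [on edge]
    (4,3)@(9, 7): e=[86,2,48] → #
    (5,3)@(11, 7): e=[88,40,8] → #
    (6,3)@(13, 7): e=[90,78,-32] → ·
    (4,4)@(9, 9): e=[72,8,56] → #
    (6,4)@(13, 9): e=[76,84,-24] → ·
    (4,5)@(9, 11): e=[58,14,64] → #
    (6,5)@(13, 11): e=[62,90,-16] → ·
    (4,6)@(9, 13): e=[44,20,72] → #
    (6,6)@(13, 13): e=[48,96,-8] → ·
    (4,7)@(9, 15): e=[30,26,80] → #
    (6,7)@(13, 15): e=[34,102,0] → ·  [on edge]
    (3,9)@(7, 19): e=[0,0,136] → #  [on edge]
    (10,10)@(21, 21): e=[0,272,-136] → ·  [on edge]
  covered (17 px):
    · · · · · · · · · · ·
    · · · · · · · · · · ·
    · · · · · · · · · · ·
    · · · · # # · · · · ·
    · · · · # # · · · · ·
    · · · · # # · · · · ·
    · · · · # # · · · · ·
    · · · · # # · · · · ·
    · · · · # # # · · · ·
    · · · # # # # · · · ·
    · · · · · · · · · · ·
T2:
  2·area = 224
  edge (20, 14)→(12, 22): d=(-8,8) right/bottom  bias=-1
  edge (12, 22)→(4, 2): d=(-8,-20) top-left  bias=+0
  edge (4, 2)→(20, 14): d=(16,12) right/bottom  bias=-1
    (2,1)@(5, 3): e=[208,12,4] → #
    (3,1)@(7, 3): e=[192,52,-20] → ·
    (2,2)@(5, 5): e=[192,-4,36] → ·
    (3,2)@(7, 5): e=[176,36,12] → #
    (4,2)@(9, 5): e=[160,76,-12] → ·
    (3,3)@(7, 7): e=[160,20,44] → #
    (4,3)@(9, 7): e=[144,60,20] → #
    (5,3)@(11, 7): e=[128,100,-4] → ·
    (3,4)@(7, 9): e=[144,4,76] → #
    (5,4)@(11, 9): e=[112,84,28] → #
    (6,4)@(13, 9): e=[96,124,4] → #
    (7,4)@(15, 9): e=[80,164,-20] → ·
    (10,6)@(21, 13): e=[0,252,-28] → ·  [on edge]
    (9,7)@(19, 15): e=[0,196,28] → ·  [on edge]
    (8,8)@(17, 17): e=[0,140,84] → ·  [on edge]
    (7,9)@(15, 19): e=[0,84,140] → ·  [on edge]
    (6,10)@(13, 21): e=[0,28,196] → ·  [on edge]
  covered (26 px):
    · · · · · · · · · · ·
    · · # · · · · · · · ·
    · · · # · · · · · · ·
    · · · # # · · · · · ·
    · · · # # # # · · · ·
    · · · · # # # # · · ·
    · · · · # # # # # · ·
    · · · · · # # # # · ·
    · · · · · # # # · · ·
    · · · · · # # · · · ·
    · · · · · · · · · · ·
T3:
  2·area = 24  (B↔C swapped to make it positive)
  edge (14, 20)→(8, 20): d=(-6,0) right/bottom  bias=-1
  edge (8, 20)→(20, 16): d=(12,-4) top-left  bias=+0
  edge (20, 16)→(14, 20): d=(-6,4) right/bottom  bias=-1
    (8,8)@(17, 17): e=[18,0,6] → #  [on edge]
    (9,8)@(19, 17): e=[18,8,-2] → ·
    (5,9)@(11, 19): e=[6,0,18] → #  [on edge]
    (6,9)@(13, 19): e=[6,8,10] → #
    (7,9)@(15, 19): e=[6,16,2] → #
    (8,9)@(17, 19): e=[6,24,-6] → ·
    (2,10)@(5, 21): e=[-6,0,30] → ·  [on edge]
    (5,10)@(11, 21): e=[-6,24,6] → ·
    (6,10)@(13, 21): e=[-6,32,-2] → ·
    (7,10)@(15, 21): e=[-6,40,-10] → ·
  covered (4 px):
    · · · · · · · · · · ·
    · · · · · · · · · · ·
    · · · · · · · · · · ·
    · · · · · · · · · · ·
    · · · · · · · · · · ·
    · · · · · · · · · · ·
    · · · · · · · · · · ·
    · · · · · · · · · · ·
    · · · · · · · · # · ·
    · · · · · # # # · · ·
    · · · · · · · · · · ·

Result: [20,44,160]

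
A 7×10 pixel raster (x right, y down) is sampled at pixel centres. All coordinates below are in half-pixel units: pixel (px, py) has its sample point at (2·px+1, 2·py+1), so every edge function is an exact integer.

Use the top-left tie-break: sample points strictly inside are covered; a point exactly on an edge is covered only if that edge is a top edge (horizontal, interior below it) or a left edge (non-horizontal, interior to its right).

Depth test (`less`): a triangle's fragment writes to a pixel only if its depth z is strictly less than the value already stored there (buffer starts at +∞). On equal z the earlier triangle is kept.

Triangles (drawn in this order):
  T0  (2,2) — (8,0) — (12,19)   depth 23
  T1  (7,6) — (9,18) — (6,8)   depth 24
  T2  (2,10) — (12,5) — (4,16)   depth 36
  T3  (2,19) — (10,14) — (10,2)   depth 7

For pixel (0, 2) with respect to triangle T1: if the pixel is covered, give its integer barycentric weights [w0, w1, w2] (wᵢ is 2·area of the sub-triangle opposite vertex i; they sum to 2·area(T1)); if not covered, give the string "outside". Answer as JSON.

T0:
  2·area = 122
  edge (2, 2)→(8, 0): d=(6,-2) top-left  bias=+0
  edge (8, 0)→(12, 19): d=(4,19) right/bottom  bias=-1
  edge (12, 19)→(2, 2): d=(-10,-17) top-left  bias=+0
    (2,0)@(5, 1): e=[0,61,61] → X  [on edge]
    (3,0)@(7, 1): e=[4,23,95] → X
    (4,0)@(9, 1): e=[8,-15,129] → .
    (1,1)@(3, 3): e=[8,107,7] → X
    (4,1)@(9, 3): e=[20,-7,109] → .
    (1,2)@(3, 5): e=[20,115,-13] → .
    (2,2)@(5, 5): e=[24,77,21] → X
    (4,2)@(9, 5): e=[32,1,89] → X
    (5,2)@(11, 5): e=[36,-37,123] → .
    (2,3)@(5, 7): e=[36,85,1] → X
    (5,3)@(11, 7): e=[48,-29,103] → .
    (2,4)@(5, 9): e=[48,93,-19] → .
  covered (17 px):
    . . X X . . .
    . X X X . . .
    . . X X X . .
    . . X X X . .
    . . . X X . .
    . . . . X . .
    . . . . X . .
    . . . . . X .
    . . . . . X .
    . . . . . . .
T1:
  2·area = 16
  edge (7, 6)→(9, 18): d=(2,12) right/bottom  bias=-1
  edge (9, 18)→(6, 8): d=(-3,-10) top-left  bias=+0
  edge (6, 8)→(7, 6): d=(1,-2) top-left  bias=+0
    (3,3)@(7, 7): e=[2,13,1] → X
    (4,3)@(9, 7): e=[-22,33,5] → .
    (3,4)@(7, 9): e=[6,7,3] → X
    (4,4)@(9, 9): e=[-18,27,7] → .
    (3,5)@(7, 11): e=[10,1,5] → X
    (4,5)@(9, 11): e=[-14,21,9] → .
    (3,6)@(7, 13): e=[14,-5,7] → .
  covered (3 px):
    . . . . . . .
    . . . . . . .
    . . . . . . .
    . . . X . . .
    . . . X . . .
    . . . X . . .
    . . . . . . .
    . . . . . . .
    . . . . . . .
    . . . . . . .
T2:
  2·area = 70
  edge (2, 10)→(12, 5): d=(10,-5) top-left  bias=+0
  edge (12, 5)→(4, 16): d=(-8,11) right/bottom  bias=-1
  edge (4, 16)→(2, 10): d=(-2,-6) top-left  bias=+0
    (0,3)@(1, 7): e=[-35,105,0] → .  [on edge]
    (4,3)@(9, 7): e=[5,17,48] → X
    (5,3)@(11, 7): e=[15,-5,60] → .
    (2,4)@(5, 9): e=[5,45,20] → X
    (3,4)@(7, 9): e=[15,23,32] → X
    (5,4)@(11, 9): e=[35,-21,56] → .
    (1,5)@(3, 11): e=[15,51,4] → X
    (4,5)@(9, 11): e=[45,-15,40] → .
    (1,6)@(3, 13): e=[35,35,0] → X  [on edge]
    (3,6)@(7, 13): e=[55,-9,24] → .
    (1,7)@(3, 15): e=[55,19,-4] → .
    (2,7)@(5, 15): e=[65,-3,8] → .
    (2,9)@(5, 19): e=[105,-35,0] → .  [on edge]
  covered (9 px):
    . . . . . . .
    . . . . . . .
    . . . . . . .
    . . . . X . .
    . . X X X . .
    . X X X . . .
    . X X . . . .
    . . . . . . .
    . . . . . . .
    . . . . . . .
T3:
  2·area = 96  (B↔C swapped to make it positive)
  edge (2, 19)→(10, 2): d=(8,-17) top-left  bias=+0
  edge (10, 2)→(10, 14): d=(0,12) right/bottom  bias=-1
  edge (10, 14)→(2, 19): d=(-8,5) right/bottom  bias=-1
    (4,2)@(9, 5): e=[7,12,77] → X
    (5,2)@(11, 5): e=[41,-12,67] → .
    (4,3)@(9, 7): e=[23,12,61] → X
    (5,3)@(11, 7): e=[57,-12,51] → .
    (3,4)@(7, 9): e=[5,36,55] → X
    (5,4)@(11, 9): e=[73,-12,35] → .
    (3,5)@(7, 11): e=[21,36,39] → X
    (5,5)@(11, 11): e=[89,-12,19] → .
    (2,6)@(5, 13): e=[3,60,33] → X
    (5,6)@(11, 13): e=[105,-12,3] → .
    (2,7)@(5, 15): e=[19,60,17] → X
    (4,7)@(9, 15): e=[87,12,-3] → .
  covered (13 px):
    . . . . . . .
    . . . . . . .
    . . . . X . .
    . . . . X . .
    . . . X X . .
    . . . X X . .
    . . X X X . .
    . . X X . . .
    . X X . . . .
    . . . . . . .

Final: "outside"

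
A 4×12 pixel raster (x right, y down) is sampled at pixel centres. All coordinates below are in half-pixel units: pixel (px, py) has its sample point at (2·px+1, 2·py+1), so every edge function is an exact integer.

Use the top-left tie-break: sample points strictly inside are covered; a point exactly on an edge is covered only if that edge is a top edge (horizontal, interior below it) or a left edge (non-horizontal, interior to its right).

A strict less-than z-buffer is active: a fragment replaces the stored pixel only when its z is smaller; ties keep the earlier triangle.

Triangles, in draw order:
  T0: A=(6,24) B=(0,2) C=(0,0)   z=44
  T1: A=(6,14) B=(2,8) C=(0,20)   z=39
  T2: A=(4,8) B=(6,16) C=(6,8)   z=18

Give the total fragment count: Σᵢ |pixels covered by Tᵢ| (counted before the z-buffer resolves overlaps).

T0:
  2·area = 12
  edge (6, 24)→(0, 2): d=(-6,-22) top-left  bias=+0
  edge (0, 2)→(0, 0): d=(0,-2) top-left  bias=+0
  edge (0, 0)→(6, 24): d=(6,24) right/bottom  bias=-1
    (0,2)@(1, 5): e=[4,2,6] → X
    (1,2)@(3, 5): e=[48,6,-42] → .
    (0,3)@(1, 7): e=[-8,2,18] → .
    (1,6)@(3, 13): e=[0,6,6] → X  [on edge]
    (2,6)@(5, 13): e=[44,10,-42] → .
    (1,7)@(3, 15): e=[-12,6,18] → .
  covered (2 px):
    . . . .
    . . . .
    X . . .
    . . . .
    . . . .
    . . . .
    . X . .
    . . . .
    . . . .
    . . . .
    . . . .
    . . . .
T1:
  2·area = 60  (B↔C swapped to make it positive)
  edge (6, 14)→(0, 20): d=(-6,6) right/bottom  bias=-1
  edge (0, 20)→(2, 8): d=(2,-12) top-left  bias=+0
  edge (2, 8)→(6, 14): d=(4,6) right/bottom  bias=-1
    (1,5)@(3, 11): e=[36,18,6] → X
    (2,5)@(5, 11): e=[24,42,-6] → .
    (1,6)@(3, 13): e=[24,22,14] → X
    (2,6)@(5, 13): e=[12,46,2] → X
    (3,6)@(7, 13): e=[0,70,-10] → .  [on edge]
    (0,7)@(1, 15): e=[24,2,34] → X
    (2,7)@(5, 15): e=[0,50,10] → .  [on edge]
    (0,8)@(1, 17): e=[12,6,42] → X
    (1,8)@(3, 17): e=[0,30,30] → .  [on edge]
    (0,9)@(1, 19): e=[0,10,50] → .  [on edge]
  covered (6 px):
    . . . .
    . . . .
    . . . .
    . . . .
    . . . .
    . X . .
    . X X .
    X X . .
    X . . .
    . . . .
    . . . .
    . . . .
T2:
  2·area = 16  (B↔C swapped to make it positive)
  edge (4, 8)→(6, 8): d=(2,0) top-left  bias=+0
  edge (6, 8)→(6, 16): d=(0,8) right/bottom  bias=-1
  edge (6, 16)→(4, 8): d=(-2,-8) top-left  bias=+0
    (2,4)@(5, 9): e=[2,8,6] → X
    (3,4)@(7, 9): e=[2,-8,22] → .
    (2,5)@(5, 11): e=[6,8,2] → X
    (3,5)@(7, 11): e=[6,-8,18] → .
    (2,6)@(5, 13): e=[10,8,-2] → .
  covered (2 px):
    . . . .
    . . . .
    . . . .
    . . . .
    . . X .
    . . X .
    . . . .
    . . . .
    . . . .
    . . . .
    . . . .
    . . . .

Answer: 10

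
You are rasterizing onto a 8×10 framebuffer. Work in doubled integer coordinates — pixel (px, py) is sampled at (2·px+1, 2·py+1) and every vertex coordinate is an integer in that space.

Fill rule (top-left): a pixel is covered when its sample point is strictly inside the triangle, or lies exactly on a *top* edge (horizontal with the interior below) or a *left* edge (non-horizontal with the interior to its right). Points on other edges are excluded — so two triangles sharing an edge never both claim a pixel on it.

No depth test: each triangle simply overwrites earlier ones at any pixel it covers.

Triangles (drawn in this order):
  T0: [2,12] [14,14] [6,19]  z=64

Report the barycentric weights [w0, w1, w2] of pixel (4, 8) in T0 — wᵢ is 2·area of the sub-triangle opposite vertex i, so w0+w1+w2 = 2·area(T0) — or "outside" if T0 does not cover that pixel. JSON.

T0:
  2·area = 76
  edge (2, 12)→(14, 14): d=(12,2) right/bottom  bias=-1
  edge (14, 14)→(6, 19): d=(-8,5) right/bottom  bias=-1
  edge (6, 19)→(2, 12): d=(-4,-7) top-left  bias=+0
    (1,6)@(3, 13): e=[10,63,3] → X
    (2,6)@(5, 13): e=[6,53,17] → X
    (3,6)@(7, 13): e=[2,43,31] → X
    (4,6)@(9, 13): e=[-2,33,45] → .
    (1,7)@(3, 15): e=[34,47,-5] → .
    (2,7)@(5, 15): e=[30,37,9] → X
    (4,7)@(9, 15): e=[22,17,37] → X
    (5,7)@(11, 15): e=[18,7,51] → X
    (6,7)@(13, 15): e=[14,-3,65] → .
    (2,8)@(5, 17): e=[54,21,1] → X
    (5,8)@(11, 17): e=[42,-9,43] → .
    (2,9)@(5, 19): e=[78,5,-7] → .
  covered (10 px):
    . . . . . . . .
    . . . . . . . .
    . . . . . . . .
    . . . . . . . .
    . . . . . . . .
    . . . . . . . .
    . X X X . . . .
    . . X X X X . .
    . . X X X . . .
    . . . . . . . .

Answer: [1,29,46]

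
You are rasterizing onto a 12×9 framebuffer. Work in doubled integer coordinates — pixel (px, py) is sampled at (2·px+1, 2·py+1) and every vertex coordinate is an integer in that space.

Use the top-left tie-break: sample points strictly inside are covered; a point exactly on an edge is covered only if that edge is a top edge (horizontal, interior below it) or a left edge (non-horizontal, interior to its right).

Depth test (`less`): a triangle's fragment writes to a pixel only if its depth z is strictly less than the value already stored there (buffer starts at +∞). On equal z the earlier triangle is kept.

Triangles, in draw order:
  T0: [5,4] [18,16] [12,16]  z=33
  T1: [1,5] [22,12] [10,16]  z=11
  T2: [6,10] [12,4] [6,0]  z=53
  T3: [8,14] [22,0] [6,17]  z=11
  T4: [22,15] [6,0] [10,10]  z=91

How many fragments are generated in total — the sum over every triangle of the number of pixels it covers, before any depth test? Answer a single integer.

T0:
  2·area = 72
  edge (5, 4)→(18, 16): d=(13,12) right/bottom  bias=-1
  edge (18, 16)→(12, 16): d=(-6,0) right/bottom  bias=-1
  edge (12, 16)→(5, 4): d=(-7,-12) top-left  bias=+0
    (3,3)@(7, 7): e=[15,54,3] → █
    (4,3)@(9, 7): e=[-9,54,27] → ·
    (3,4)@(7, 9): e=[41,42,-11] → ·
    (4,4)@(9, 9): e=[17,42,13] → █
    (5,4)@(11, 9): e=[-7,42,37] → ·
    (4,5)@(9, 11): e=[43,30,-1] → ·
    (5,5)@(11, 11): e=[19,30,23] → █
    (6,5)@(13, 11): e=[-5,30,47] → ·
    (5,6)@(11, 13): e=[45,18,9] → █
    (6,6)@(13, 13): e=[21,18,33] → █
    (7,6)@(15, 13): e=[-3,18,57] → ·
    (5,7)@(11, 15): e=[71,6,-5] → ·
  covered (7 px):
    · · · · · · · · · · · ·
    · · · · · · · · · · · ·
    · · · · · · · · · · · ·
    · · · █ · · · · · · · ·
    · · · · █ · · · · · · ·
    · · · · · █ · · · · · ·
    · · · · · █ █ · · · · ·
    · · · · · · █ █ · · · ·
    · · · · · · · · · · · ·
T1:
  2·area = 168
  edge (1, 5)→(22, 12): d=(21,7) right/bottom  bias=-1
  edge (22, 12)→(10, 16): d=(-12,4) right/bottom  bias=-1
  edge (10, 16)→(1, 5): d=(-9,-11) top-left  bias=+0
    (0,2)@(1, 5): e=[0,168,0] → ·  [on edge]
    (1,3)@(3, 7): e=[28,136,4] → █
    (2,3)@(5, 7): e=[14,128,26] → █
    (3,3)@(7, 7): e=[0,120,48] → ·  [on edge]
    (1,4)@(3, 9): e=[70,112,-14] → ·
    (2,4)@(5, 9): e=[56,104,8] → █
    (3,4)@(7, 9): e=[42,96,30] → █
    (4,4)@(9, 9): e=[28,88,52] → █
    (5,4)@(11, 9): e=[14,80,74] → █
    (6,4)@(13, 9): e=[0,72,96] → ·  [on edge]
    (2,5)@(5, 11): e=[98,80,-10] → ·
    (3,5)@(7, 11): e=[84,72,12] → █
    (9,5)@(19, 11): e=[0,24,144] → ·  [on edge]
    (9,6)@(19, 13): e=[42,0,126] → ·  [on edge]
    (6,7)@(13, 15): e=[126,0,42] → ·  [on edge]
    (3,8)@(7, 17): e=[210,0,-42] → ·  [on edge]
  covered (18 px):
    · · · · · · · · · · · ·
    · · · · · · · · · · · ·
    · · · · · · · · · · · ·
    · █ █ · · · · · · · · ·
    · · █ █ █ █ · · · · · ·
    · · · █ █ █ █ █ █ · · ·
    · · · · █ █ █ █ █ · · ·
    · · · · · █ · · · · · ·
    · · · · · · · · · · · ·
T2:
  2·area = 60  (B↔C swapped to make it positive)
  edge (6, 10)→(6, 0): d=(0,-10) top-left  bias=+0
  edge (6, 0)→(12, 4): d=(6,4) right/bottom  bias=-1
  edge (12, 4)→(6, 10): d=(-6,6) right/bottom  bias=-1
    (3,0)@(7, 1): e=[10,2,48] → █
    (4,0)@(9, 1): e=[30,-6,36] → ·
    (7,0)@(15, 1): e=[90,-30,0] → ·  [on edge]
    (3,1)@(7, 3): e=[10,14,36] → █
    (4,1)@(9, 3): e=[30,6,24] → █
    (5,1)@(11, 3): e=[50,-2,12] → ·
    (6,1)@(13, 3): e=[70,-10,0] → ·  [on edge]
    (3,2)@(7, 5): e=[10,26,24] → █
    (5,2)@(11, 5): e=[50,10,0] → ·  [on edge]
    (3,3)@(7, 7): e=[10,38,12] → █
    (4,3)@(9, 7): e=[30,30,0] → ·  [on edge]
    (3,4)@(7, 9): e=[10,50,0] → ·  [on edge]
    (2,5)@(5, 11): e=[-10,70,0] → ·  [on edge]
    (1,6)@(3, 13): e=[-30,90,0] → ·  [on edge]
    (0,7)@(1, 15): e=[-50,110,0] → ·  [on edge]
  covered (6 px):
    · · · █ · · · · · · · ·
    · · · █ █ · · · · · · ·
    · · · █ █ · · · · · · ·
    · · · █ · · · · · · · ·
    · · · · · · · · · · · ·
    · · · · · · · · · · · ·
    · · · · · · · · · · · ·
    · · · · · · · · · · · ·
    · · · · · · · · · · · ·
T3:
  2·area = 14
  edge (8, 14)→(22, 0): d=(14,-14) top-left  bias=+0
  edge (22, 0)→(6, 17): d=(-16,17) right/bottom  bias=-1
  edge (6, 17)→(8, 14): d=(2,-3) top-left  bias=+0
    (10,0)@(21, 1): e=[0,1,13] → █  [on edge]
    (11,0)@(23, 1): e=[28,-33,19] → ·
    (9,1)@(19, 3): e=[0,3,11] → █  [on edge]
    (10,1)@(21, 3): e=[28,-31,17] → ·
    (8,2)@(17, 5): e=[0,5,9] → █  [on edge]
    (9,2)@(19, 5): e=[28,-29,15] → ·
    (7,3)@(15, 7): e=[0,7,7] → █  [on edge]
    (8,3)@(17, 7): e=[28,-27,13] → ·
    (6,4)@(13, 9): e=[0,9,5] → █  [on edge]
    (7,4)@(15, 9): e=[28,-25,11] → ·
    (5,5)@(11, 11): e=[0,11,3] → █  [on edge]
    (6,5)@(13, 11): e=[28,-23,9] → ·
    (4,6)@(9, 13): e=[0,13,1] → █  [on edge]
    (3,7)@(7, 15): e=[0,15,-1] → ·  [on edge]
    (2,8)@(5, 17): e=[0,17,-3] → ·  [on edge]
  covered (7 px):
    · · · · · · · · · · █ ·
    · · · · · · · · · █ · ·
    · · · · · · · · █ · · ·
    · · · · · · · █ · · · ·
    · · · · · · █ · · · · ·
    · · · · · █ · · · · · ·
    · · · · █ · · · · · · ·
    · · · · · · · · · · · ·
    · · · · · · · · · · · ·
T4:
  2·area = 100  (B↔C swapped to make it positive)
  edge (22, 15)→(10, 10): d=(-12,-5) top-left  bias=+0
  edge (10, 10)→(6, 0): d=(-4,-10) top-left  bias=+0
  edge (6, 0)→(22, 15): d=(16,15) right/bottom  bias=-1
    (3,0)@(7, 1): e=[93,6,1] → █
    (4,0)@(9, 1): e=[103,26,-29] → ·
    (3,1)@(7, 3): e=[69,-2,33] → ·
    (4,1)@(9, 3): e=[79,18,3] → █
    (5,1)@(11, 3): e=[89,38,-27] → ·
    (4,2)@(9, 5): e=[55,10,35] → █
    (5,2)@(11, 5): e=[65,30,5] → █
    (6,2)@(13, 5): e=[75,50,-25] → ·
    (4,3)@(9, 7): e=[31,2,67] → █
    (6,3)@(13, 7): e=[51,42,7] → █
    (7,3)@(15, 7): e=[61,62,-23] → ·
    (4,4)@(9, 9): e=[7,-6,99] → ·
  covered (14 px):
    · · · █ · · · · · · · ·
    · · · · █ · · · · · · ·
    · · · · █ █ · · · · · ·
    · · · · █ █ █ · · · · ·
    · · · · · █ █ █ · · · ·
    · · · · · · █ █ █ · · ·
    · · · · · · · · · █ · ·
    · · · · · · · · · · · ·
    · · · · · · · · · · · ·

Answer: 52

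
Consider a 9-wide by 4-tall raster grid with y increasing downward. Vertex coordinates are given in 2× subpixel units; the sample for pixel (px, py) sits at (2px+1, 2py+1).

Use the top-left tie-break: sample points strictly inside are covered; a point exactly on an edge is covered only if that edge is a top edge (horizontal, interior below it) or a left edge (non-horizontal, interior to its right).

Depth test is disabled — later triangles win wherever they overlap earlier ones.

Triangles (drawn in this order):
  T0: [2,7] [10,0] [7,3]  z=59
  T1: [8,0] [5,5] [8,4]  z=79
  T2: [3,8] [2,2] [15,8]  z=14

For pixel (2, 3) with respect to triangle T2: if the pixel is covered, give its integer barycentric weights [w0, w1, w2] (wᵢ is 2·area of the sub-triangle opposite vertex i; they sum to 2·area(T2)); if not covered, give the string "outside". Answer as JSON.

T0:
  2·area = 3
  edge (2, 7)→(10, 0): d=(8,-7) top-left  bias=+0
  edge (10, 0)→(7, 3): d=(-3,3) right/bottom  bias=-1
  edge (7, 3)→(2, 7): d=(-5,4) right/bottom  bias=-1
    (4,0)@(9, 1): e=[1,0,2] → .  [on edge]
    (3,1)@(7, 3): e=[3,0,0] → .  [on edge]
    (2,2)@(5, 5): e=[5,0,-2] → .  [on edge]
    (1,3)@(3, 7): e=[7,0,-4] → .  [on edge]
  covered (0 px):
    . . . . . . . . .
    . . . . . . . . .
    . . . . . . . . .
    . . . . . . . . .
T1:
  2·area = 12  (B↔C swapped to make it positive)
  edge (8, 0)→(8, 4): d=(0,4) right/bottom  bias=-1
  edge (8, 4)→(5, 5): d=(-3,1) right/bottom  bias=-1
  edge (5, 5)→(8, 0): d=(3,-5) top-left  bias=+0
    (8,0)@(17, 1): e=[-36,0,48] → .  [on edge]
    (3,1)@(7, 3): e=[4,4,4] → X
    (4,1)@(9, 3): e=[-4,2,14] → .
    (5,1)@(11, 3): e=[-12,0,24] → .  [on edge]
    (2,2)@(5, 5): e=[12,0,0] → .  [on edge]
    (3,2)@(7, 5): e=[4,-2,10] → .
  covered (1 px):
    . . . . . . . . .
    . . . X . . . . .
    . . . . . . . . .
    . . . . . . . . .
T2:
  2·area = 72
  edge (3, 8)→(2, 2): d=(-1,-6) top-left  bias=+0
  edge (2, 2)→(15, 8): d=(13,6) right/bottom  bias=-1
  edge (15, 8)→(3, 8): d=(-12,0) right/bottom  bias=-1
    (1,1)@(3, 3): e=[5,7,60] → X
    (2,1)@(5, 3): e=[17,-5,60] → .
    (1,2)@(3, 5): e=[3,33,36] → X
    (2,2)@(5, 5): e=[15,21,36] → X
    (3,2)@(7, 5): e=[27,9,36] → X
    (4,2)@(9, 5): e=[39,-3,36] → .
    (1,3)@(3, 7): e=[1,59,12] → X
    (4,3)@(9, 7): e=[37,23,12] → X
    (5,3)@(11, 7): e=[49,11,12] → X
    (6,3)@(13, 7): e=[61,-1,12] → .
  covered (9 px):
    . . . . . . . . .
    . X . . . . . . .
    . X X X . . . . .
    . X X X X X . . .

Answer: [47,12,13]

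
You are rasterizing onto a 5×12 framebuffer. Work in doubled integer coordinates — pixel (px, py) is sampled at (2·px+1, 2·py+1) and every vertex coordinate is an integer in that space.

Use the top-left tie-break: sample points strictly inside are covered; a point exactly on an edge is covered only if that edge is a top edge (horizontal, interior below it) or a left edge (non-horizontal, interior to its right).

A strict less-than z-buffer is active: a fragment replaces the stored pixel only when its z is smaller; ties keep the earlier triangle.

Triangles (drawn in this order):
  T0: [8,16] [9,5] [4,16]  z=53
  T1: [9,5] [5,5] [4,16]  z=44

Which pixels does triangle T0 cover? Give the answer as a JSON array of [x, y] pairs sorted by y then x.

T0:
  2·area = 44  (B↔C swapped to make it positive)
  edge (8, 16)→(4, 16): d=(-4,0) right/bottom  bias=-1
  edge (4, 16)→(9, 5): d=(5,-11) top-left  bias=+0
  edge (9, 5)→(8, 16): d=(-1,11) right/bottom  bias=-1
    (4,2)@(9, 5): e=[44,0,0] → ·  [on edge]
    (3,5)@(7, 11): e=[20,8,16] → █
    (4,5)@(9, 11): e=[20,30,-6] → ·
    (3,6)@(7, 13): e=[12,18,14] → █
    (4,6)@(9, 13): e=[12,40,-8] → ·
    (2,7)@(5, 15): e=[4,6,34] → █
    (4,7)@(9, 15): e=[4,50,-10] → ·
    (2,8)@(5, 17): e=[-4,16,32] → ·
    (3,8)@(7, 17): e=[-4,38,10] → ·
  covered (4 px):
    · · · · ·
    · · · · ·
    · · · · ·
    · · · · ·
    · · · · ·
    · · · █ ·
    · · · █ ·
    · · █ █ ·
    · · · · ·
    · · · · ·
    · · · · ·
    · · · · ·
T1:
  2·area = 44  (B↔C swapped to make it positive)
  edge (9, 5)→(4, 16): d=(-5,11) right/bottom  bias=-1
  edge (4, 16)→(5, 5): d=(1,-11) top-left  bias=+0
  edge (5, 5)→(9, 5): d=(4,0) top-left  bias=+0
    (0,2)@(1, 5): e=[88,-44,0] → ·  [on edge]
    (1,2)@(3, 5): e=[66,-22,0] → ·  [on edge]
    (2,2)@(5, 5): e=[44,0,0] → █  [on edge]
    (3,2)@(7, 5): e=[22,22,0] → █  [on edge]
    (4,2)@(9, 5): e=[0,44,0] → ·  [on edge]
    (2,3)@(5, 7): e=[34,2,8] → █
    (4,3)@(9, 7): e=[-10,46,8] → ·
    (2,4)@(5, 9): e=[24,4,16] → █
    (4,4)@(9, 9): e=[-20,48,16] → ·
    (2,5)@(5, 11): e=[14,6,24] → █
    (3,5)@(7, 11): e=[-8,28,24] → ·
    (2,6)@(5, 13): e=[4,8,32] → █
  covered (8 px):
    · · · · ·
    · · · · ·
    · · █ █ ·
    · · █ █ ·
    · · █ █ ·
    · · █ · ·
    · · █ · ·
    · · · · ·
    · · · · ·
    · · · · ·
    · · · · ·
    · · · · ·

Answer: [[3,5],[3,6],[2,7],[3,7]]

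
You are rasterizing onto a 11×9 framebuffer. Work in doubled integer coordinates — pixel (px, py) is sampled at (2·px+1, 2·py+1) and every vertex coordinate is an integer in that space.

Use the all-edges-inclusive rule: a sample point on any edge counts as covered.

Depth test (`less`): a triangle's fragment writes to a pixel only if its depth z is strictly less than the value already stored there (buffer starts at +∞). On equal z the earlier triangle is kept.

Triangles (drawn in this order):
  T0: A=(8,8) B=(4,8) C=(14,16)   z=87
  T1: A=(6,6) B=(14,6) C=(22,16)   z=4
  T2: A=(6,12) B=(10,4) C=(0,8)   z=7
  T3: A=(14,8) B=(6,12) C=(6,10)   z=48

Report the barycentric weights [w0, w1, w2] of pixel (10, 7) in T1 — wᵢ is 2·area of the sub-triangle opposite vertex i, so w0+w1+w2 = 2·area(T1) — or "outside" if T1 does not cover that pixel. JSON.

T0:
  2·area = 32  (B↔C swapped to make it positive)
  edge (8, 8)→(14, 16): d=(6,8) inclusive
  edge (14, 16)→(4, 8): d=(-10,-8) inclusive
  edge (4, 8)→(8, 8): d=(4,0) inclusive
    (3,4)@(7, 9): e=[14,14,4] → #
    (4,4)@(9, 9): e=[-2,30,4] → ·
    (3,5)@(7, 11): e=[26,-6,12] → ·
    (4,5)@(9, 11): e=[10,10,12] → #
    (5,5)@(11, 11): e=[-6,26,12] → ·
    (4,6)@(9, 13): e=[22,-10,20] → ·
    (5,6)@(11, 13): e=[6,6,20] → #
    (6,6)@(13, 13): e=[-10,22,20] → ·
    (5,7)@(11, 15): e=[18,-14,28] → ·
    (6,7)@(13, 15): e=[2,2,28] → #
    (7,7)@(15, 15): e=[-14,18,28] → ·
    (6,8)@(13, 17): e=[14,-18,36] → ·
  covered (4 px):
    · · · · · · · · · · ·
    · · · · · · · · · · ·
    · · · · · · · · · · ·
    · · · · · · · · · · ·
    · · · # · · · · · · ·
    · · · · # · · · · · ·
    · · · · · # · · · · ·
    · · · · · · # · · · ·
    · · · · · · · · · · ·
T1:
  2·area = 80
  edge (6, 6)→(14, 6): d=(8,0) inclusive
  edge (14, 6)→(22, 16): d=(8,10) inclusive
  edge (22, 16)→(6, 6): d=(-16,-10) inclusive
    (4,3)@(9, 7): e=[8,58,14] → #
    (5,3)@(11, 7): e=[8,38,34] → #
    (6,3)@(13, 7): e=[8,18,54] → #
    (7,3)@(15, 7): e=[8,-2,74] → ·
    (4,4)@(9, 9): e=[24,74,-18] → ·
    (5,4)@(11, 9): e=[24,54,2] → #
    (7,4)@(15, 9): e=[24,14,42] → #
    (8,4)@(17, 9): e=[24,-6,62] → ·
    (5,5)@(11, 11): e=[40,70,-30] → ·
    (6,5)@(13, 11): e=[40,50,-10] → ·
    (7,5)@(15, 11): e=[40,30,10] → #
    (8,5)@(17, 11): e=[40,10,30] → #
  covered (10 px):
    · · · · · · · · · · ·
    · · · · · · · · · · ·
    · · · · · · · · · · ·
    · · · · # # # · · · ·
    · · · · · # # # · · ·
    · · · · · · · # # · ·
    · · · · · · · · · # ·
    · · · · · · · · · · #
    · · · · · · · · · · ·
T2:
  2·area = 64  (B↔C swapped to make it positive)
  edge (6, 12)→(0, 8): d=(-6,-4) inclusive
  edge (0, 8)→(10, 4): d=(10,-4) inclusive
  edge (10, 4)→(6, 12): d=(-4,8) inclusive
    (4,2)@(9, 5): e=[54,6,4] → #
    (5,2)@(11, 5): e=[62,14,-12] → ·
    (1,3)@(3, 7): e=[18,2,44] → #
    (2,3)@(5, 7): e=[26,10,28] → #
    (3,3)@(7, 7): e=[34,18,12] → #
    (4,3)@(9, 7): e=[42,26,-4] → ·
    (1,4)@(3, 9): e=[6,22,36] → #
    (4,4)@(9, 9): e=[30,46,-12] → ·
    (1,5)@(3, 11): e=[-6,42,28] → ·
    (2,5)@(5, 11): e=[2,50,12] → #
    (3,5)@(7, 11): e=[10,58,-4] → ·
    (2,6)@(5, 13): e=[-10,70,4] → ·
  covered (8 px):
    · · · · · · · · · · ·
    · · · · · · · · · · ·
    · · · · # · · · · · ·
    · # # # · · · · · · ·
    · # # # · · · · · · ·
    · · # · · · · · · · ·
    · · · · · · · · · · ·
    · · · · · · · · · · ·
    · · · · · · · · · · ·
T3:
  2·area = 16
  edge (14, 8)→(6, 12): d=(-8,4) inclusive
  edge (6, 12)→(6, 10): d=(0,-2) inclusive
  edge (6, 10)→(14, 8): d=(8,-2) inclusive
    (5,4)@(11, 9): e=[4,10,2] → #
    (6,4)@(13, 9): e=[-4,14,6] → ·
    (3,5)@(7, 11): e=[4,2,10] → #
    (4,5)@(9, 11): e=[-4,6,14] → ·
    (5,5)@(11, 11): e=[-12,10,18] → ·
    (3,6)@(7, 13): e=[-12,2,26] → ·
  covered (2 px):
    · · · · · · · · · · ·
    · · · · · · · · · · ·
    · · · · · · · · · · ·
    · · · · · · · · · · ·
    · · · · · # · · · · ·
    · · · # · · · · · · ·
    · · · · · · · · · · ·
    · · · · · · · · · · ·
    · · · · · · · · · · ·

Result: [2,6,72]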